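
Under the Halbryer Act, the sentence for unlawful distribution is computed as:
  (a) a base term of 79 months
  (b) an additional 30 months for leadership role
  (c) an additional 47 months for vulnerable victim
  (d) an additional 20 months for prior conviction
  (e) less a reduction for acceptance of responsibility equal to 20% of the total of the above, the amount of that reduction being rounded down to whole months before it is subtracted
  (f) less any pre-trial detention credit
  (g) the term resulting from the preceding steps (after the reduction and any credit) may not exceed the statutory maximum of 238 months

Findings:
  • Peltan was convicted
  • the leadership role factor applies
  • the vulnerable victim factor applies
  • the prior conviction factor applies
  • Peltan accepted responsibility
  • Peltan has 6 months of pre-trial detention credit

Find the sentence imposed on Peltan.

Sentence: 135 months

Leadership role enhancement: +30 months
Vulnerable victim enhancement: +47 months
Prior conviction enhancement: +20 months
Adjusted term: 79 months + 30 months + 47 months + 20 months = 176 months
Acceptance of responsibility reduction: 20% of 176 months = 35 months (rounded down)
After reduction: 176 − 35 = 141 months
Less pre-trial detention credit: 141 months − 6 months = 135 months
Cap at 238 months: 135 months is within the cap, no reduction.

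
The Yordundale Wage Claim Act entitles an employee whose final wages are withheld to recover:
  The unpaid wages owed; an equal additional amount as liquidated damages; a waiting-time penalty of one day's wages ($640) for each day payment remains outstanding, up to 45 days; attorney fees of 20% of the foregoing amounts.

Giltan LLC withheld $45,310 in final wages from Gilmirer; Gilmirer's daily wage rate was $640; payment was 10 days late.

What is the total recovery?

$116,424

Liquidated damages (equal amount): $45,310
Penalty days: min(10, 45) = 10
Waiting-time penalty: 10 × $640 = $6,400
Subtotal: $45,310 + $45,310 + $6,400 = $97,020
Attorney fees: 20% of $97,020 = $19,404
Total award: $97,020 + $19,404 = $116,424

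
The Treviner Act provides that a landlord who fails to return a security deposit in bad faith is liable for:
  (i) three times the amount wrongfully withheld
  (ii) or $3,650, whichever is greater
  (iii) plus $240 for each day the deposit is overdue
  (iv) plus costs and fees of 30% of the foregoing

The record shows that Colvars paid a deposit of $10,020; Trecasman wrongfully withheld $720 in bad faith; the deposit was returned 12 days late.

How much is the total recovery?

Recovery: $8,489

Trebled: 3 × $720 = $2,160
Minimum $3,650: $2,160 is below the minimum → $3,650
Late-return penalty: 12 × $240 = $2,880
Damages plus late penalty: $3,650 + $2,880 = $6,530
Costs and fees: 30% of $6,530 = $1,959
Total recovery: $6,530 + $1,959 = $8,489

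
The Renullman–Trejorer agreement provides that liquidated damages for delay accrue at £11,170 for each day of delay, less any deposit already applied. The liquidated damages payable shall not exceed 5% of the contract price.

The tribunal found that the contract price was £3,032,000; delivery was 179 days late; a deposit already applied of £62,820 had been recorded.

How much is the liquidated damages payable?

£151,600

Per-day damages: 179 × £11,170 = £1,999,430
Less deposit already applied: £1,999,430 − £62,820 = £1,936,610
Cap: 5% of £3,032,000 = £151,600
Cap at £151,600: £1,936,610 exceeds the cap → £151,600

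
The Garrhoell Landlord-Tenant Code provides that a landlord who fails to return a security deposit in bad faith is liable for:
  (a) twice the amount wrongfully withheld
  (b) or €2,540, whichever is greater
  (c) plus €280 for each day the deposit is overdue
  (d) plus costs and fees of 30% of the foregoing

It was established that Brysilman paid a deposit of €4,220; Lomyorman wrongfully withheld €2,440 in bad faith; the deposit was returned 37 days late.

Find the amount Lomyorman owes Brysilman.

Doubled: 2 × €2,440 = €4,880
Minimum €2,540: €4,880 meets the minimum, no increase.
Late-return penalty: 37 × €280 = €10,360
Damages plus late penalty: €4,880 + €10,360 = €15,240
Costs and fees: 30% of €15,240 = €4,572
Total recovery: €15,240 + €4,572 = €19,812

€19,812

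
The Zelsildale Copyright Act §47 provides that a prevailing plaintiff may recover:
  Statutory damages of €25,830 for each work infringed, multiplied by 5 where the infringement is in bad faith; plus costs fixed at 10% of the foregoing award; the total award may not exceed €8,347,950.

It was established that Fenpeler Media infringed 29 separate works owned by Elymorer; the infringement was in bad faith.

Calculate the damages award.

Statutory damages: 29 × €25,830 = €749,070
Multiplied by 5: 5 × €749,070 = €3,745,350
Costs: 10% of €3,745,350 = €374,535
Award plus costs: €3,745,350 + €374,535 = €4,119,885
Cap at €8,347,950: €4,119,885 is within the cap, no reduction.

€4,119,885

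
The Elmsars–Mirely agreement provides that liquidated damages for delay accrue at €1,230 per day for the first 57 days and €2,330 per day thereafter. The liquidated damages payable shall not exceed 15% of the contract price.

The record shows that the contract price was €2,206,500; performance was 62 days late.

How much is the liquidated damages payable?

First 57 days: 57 × €1,230 = €70,110
Remaining days: (62 − 57) × €2,330 = €11,650
Accrued per-day damages: €70,110 + €11,650 = €81,760
Cap: 15% of €2,206,500 = €330,975
Cap at €330,975: €81,760 is within the cap, no reduction.

€81,760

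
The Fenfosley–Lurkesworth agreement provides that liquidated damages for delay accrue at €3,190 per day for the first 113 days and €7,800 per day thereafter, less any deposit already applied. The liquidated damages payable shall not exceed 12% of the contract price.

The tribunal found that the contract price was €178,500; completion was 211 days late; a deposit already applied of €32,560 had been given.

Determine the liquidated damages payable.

First 113 days: 113 × €3,190 = €360,470
Remaining days: (211 − 113) × €7,800 = €764,400
Accrued per-day damages: €360,470 + €764,400 = €1,124,870
Less deposit already applied: €1,124,870 − €32,560 = €1,092,310
Cap: 12% of €178,500 = €21,420
Cap at €21,420: €1,092,310 exceeds the cap → €21,420

Liquidated damages: €21,420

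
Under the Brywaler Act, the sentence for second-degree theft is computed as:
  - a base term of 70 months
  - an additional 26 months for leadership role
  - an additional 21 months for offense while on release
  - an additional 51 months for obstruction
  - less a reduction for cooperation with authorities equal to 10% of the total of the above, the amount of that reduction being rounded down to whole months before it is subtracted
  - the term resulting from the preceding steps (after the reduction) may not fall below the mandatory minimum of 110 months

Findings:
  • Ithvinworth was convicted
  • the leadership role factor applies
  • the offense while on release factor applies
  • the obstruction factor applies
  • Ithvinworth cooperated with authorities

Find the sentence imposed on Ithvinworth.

152 months

Leadership role enhancement: +26 months
Offense while on release enhancement: +21 months
Obstruction enhancement: +51 months
Adjusted term: 70 months + 26 months + 21 months + 51 months = 168 months
Cooperation with authorities reduction: 10% of 168 months = 16 months (rounded down)
After reduction: 168 − 16 = 152 months
Minimum 110 months: 152 months meets the minimum, no increase.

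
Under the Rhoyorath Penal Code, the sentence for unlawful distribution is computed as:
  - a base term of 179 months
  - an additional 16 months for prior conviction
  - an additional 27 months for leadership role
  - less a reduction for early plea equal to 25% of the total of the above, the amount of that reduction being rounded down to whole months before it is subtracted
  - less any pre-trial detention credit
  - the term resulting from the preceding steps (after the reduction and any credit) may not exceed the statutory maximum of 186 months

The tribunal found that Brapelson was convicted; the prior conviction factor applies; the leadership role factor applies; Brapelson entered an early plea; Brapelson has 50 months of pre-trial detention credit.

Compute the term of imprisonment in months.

Prior conviction enhancement: +16 months
Leadership role enhancement: +27 months
Adjusted term: 179 months + 16 months + 27 months = 222 months
Early plea reduction: 25% of 222 months = 55 months (rounded down)
After reduction: 222 − 55 = 167 months
Less pre-trial detention credit: 167 months − 50 months = 117 months
Cap at 186 months: 117 months is within the cap, no reduction.

117 months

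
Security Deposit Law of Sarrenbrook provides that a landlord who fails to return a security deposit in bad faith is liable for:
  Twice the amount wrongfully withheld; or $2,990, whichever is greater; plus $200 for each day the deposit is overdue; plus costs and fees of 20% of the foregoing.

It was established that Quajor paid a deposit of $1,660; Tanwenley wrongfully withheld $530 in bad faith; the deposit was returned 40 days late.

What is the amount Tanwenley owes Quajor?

Doubled: 2 × $530 = $1,060
Minimum $2,990: $1,060 is below the minimum → $2,990
Late-return penalty: 40 × $200 = $8,000
Damages plus late penalty: $2,990 + $8,000 = $10,990
Costs and fees: 20% of $10,990 = $2,198
Total recovery: $10,990 + $2,198 = $13,188

$13,188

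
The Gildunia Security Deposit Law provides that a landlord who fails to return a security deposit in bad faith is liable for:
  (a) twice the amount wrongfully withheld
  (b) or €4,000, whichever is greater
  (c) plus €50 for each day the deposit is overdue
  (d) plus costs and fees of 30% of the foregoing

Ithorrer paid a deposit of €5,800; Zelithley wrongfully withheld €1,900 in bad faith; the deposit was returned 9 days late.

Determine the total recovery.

€5,785

Doubled: 2 × €1,900 = €3,800
Minimum €4,000: €3,800 is below the minimum → €4,000
Late-return penalty: 9 × €50 = €450
Damages plus late penalty: €4,000 + €450 = €4,450
Costs and fees: 30% of €4,450 = €1,335
Total recovery: €4,450 + €1,335 = €5,785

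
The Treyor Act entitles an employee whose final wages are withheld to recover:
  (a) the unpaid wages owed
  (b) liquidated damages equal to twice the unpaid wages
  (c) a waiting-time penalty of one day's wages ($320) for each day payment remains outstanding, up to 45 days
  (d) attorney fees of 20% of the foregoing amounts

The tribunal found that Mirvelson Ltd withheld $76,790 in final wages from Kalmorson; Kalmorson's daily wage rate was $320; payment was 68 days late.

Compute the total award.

$293,724

Doubled: 2 × $76,790 = $153,580
Penalty days: min(68, 45) = 45
Waiting-time penalty: 45 × $320 = $14,400
Subtotal: $76,790 + $153,580 + $14,400 = $244,770
Attorney fees: 20% of $244,770 = $48,954
Total award: $244,770 + $48,954 = $293,724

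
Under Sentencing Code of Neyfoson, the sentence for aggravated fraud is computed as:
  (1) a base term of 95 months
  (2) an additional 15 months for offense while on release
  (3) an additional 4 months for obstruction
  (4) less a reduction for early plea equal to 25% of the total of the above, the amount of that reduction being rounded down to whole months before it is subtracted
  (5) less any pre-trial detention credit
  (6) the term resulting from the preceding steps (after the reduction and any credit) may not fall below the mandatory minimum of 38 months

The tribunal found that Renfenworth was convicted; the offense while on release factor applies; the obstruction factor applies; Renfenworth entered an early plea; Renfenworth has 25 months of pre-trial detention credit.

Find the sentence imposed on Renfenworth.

Offense while on release enhancement: +15 months
Obstruction enhancement: +4 months
Adjusted term: 95 months + 15 months + 4 months = 114 months
Early plea reduction: 25% of 114 months = 28 months (rounded down)
After reduction: 114 − 28 = 86 months
Less pre-trial detention credit: 86 months − 25 months = 61 months
Minimum 38 months: 61 months meets the minimum, no increase.

61 months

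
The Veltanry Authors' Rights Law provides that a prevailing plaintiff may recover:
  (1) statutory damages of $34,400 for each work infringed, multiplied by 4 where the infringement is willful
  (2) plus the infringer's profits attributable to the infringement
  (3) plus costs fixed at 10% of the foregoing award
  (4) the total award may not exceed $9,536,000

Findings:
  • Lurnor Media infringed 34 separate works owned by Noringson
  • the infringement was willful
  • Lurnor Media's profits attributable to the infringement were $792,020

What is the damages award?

Statutory damages: 34 × $34,400 = $1,169,600
Multiplied by 4: 4 × $1,169,600 = $4,678,400
Combined award: $4,678,400 + $792,020 = $5,470,420
Costs: 10% of $5,470,420 = $547,042
Award plus costs: $5,470,420 + $547,042 = $6,017,462
Cap at $9,536,000: $6,017,462 is within the cap, no reduction.

$6,017,462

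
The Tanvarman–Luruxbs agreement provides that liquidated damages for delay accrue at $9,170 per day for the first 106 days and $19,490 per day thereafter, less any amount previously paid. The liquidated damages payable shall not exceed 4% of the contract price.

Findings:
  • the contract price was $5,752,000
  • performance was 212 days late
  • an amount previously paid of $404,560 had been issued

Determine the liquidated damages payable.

$230,080

First 106 days: 106 × $9,170 = $972,020
Remaining days: (212 − 106) × $19,490 = $2,065,940
Accrued per-day damages: $972,020 + $2,065,940 = $3,037,960
Less amount previously paid: $3,037,960 − $404,560 = $2,633,400
Cap: 4% of $5,752,000 = $230,080
Cap at $230,080: $2,633,400 exceeds the cap → $230,080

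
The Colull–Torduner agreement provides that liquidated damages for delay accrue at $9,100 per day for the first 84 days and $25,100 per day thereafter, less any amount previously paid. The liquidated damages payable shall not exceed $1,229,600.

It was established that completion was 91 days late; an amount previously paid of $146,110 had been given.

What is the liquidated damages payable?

$793,990

First 84 days: 84 × $9,100 = $764,400
Remaining days: (91 − 84) × $25,100 = $175,700
Accrued per-day damages: $764,400 + $175,700 = $940,100
Less amount previously paid: $940,100 − $146,110 = $793,990
Cap at $1,229,600: $793,990 is within the cap, no reduction.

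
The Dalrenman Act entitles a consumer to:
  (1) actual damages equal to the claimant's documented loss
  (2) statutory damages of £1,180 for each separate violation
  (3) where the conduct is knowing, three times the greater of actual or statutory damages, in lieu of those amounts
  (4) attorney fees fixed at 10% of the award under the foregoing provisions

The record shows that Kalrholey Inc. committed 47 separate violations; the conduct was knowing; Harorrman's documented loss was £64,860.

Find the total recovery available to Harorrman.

£214,038

Statutory damages: 47 × £1,180 = £55,460
Greater of actual damages (£64,860) or statutory damages (£55,460): £64,860
Trebled: 3 × £64,860 = £194,580
Attorney fees: 10% of £194,580 = £19,458
Total recovery: £194,580 + £19,458 = £214,038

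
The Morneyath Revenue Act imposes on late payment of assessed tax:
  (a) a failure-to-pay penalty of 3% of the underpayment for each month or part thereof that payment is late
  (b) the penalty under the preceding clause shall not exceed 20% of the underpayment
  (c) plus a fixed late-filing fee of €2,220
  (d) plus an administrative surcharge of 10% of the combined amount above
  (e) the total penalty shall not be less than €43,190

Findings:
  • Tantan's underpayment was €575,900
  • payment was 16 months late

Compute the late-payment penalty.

Accrued rate: 3% × 16 = 48%, capped at 20% → 20%
Failure-to-pay penalty: 20% of €575,900 = €115,180
Penalty before surcharge: €115,180 + €2,220 = €117,400
Administrative surcharge: 10% of €117,400 = €11,740
Total penalty: €117,400 + €11,740 = €129,140
Minimum €43,190: €129,140 meets the minimum, no increase.

€129,140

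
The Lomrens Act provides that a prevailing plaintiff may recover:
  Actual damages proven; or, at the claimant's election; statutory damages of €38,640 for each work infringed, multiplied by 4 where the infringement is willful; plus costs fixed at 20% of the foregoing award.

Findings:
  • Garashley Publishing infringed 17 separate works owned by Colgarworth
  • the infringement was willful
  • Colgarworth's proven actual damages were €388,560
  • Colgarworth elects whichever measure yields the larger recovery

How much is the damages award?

Statutory damages: 17 × €38,640 = €656,880
Multiplied by 4: 4 × €656,880 = €2,627,520
Greater of actual damages (€388,560) or enhanced statutory damages (€2,627,520): €2,627,520
Costs: 20% of €2,627,520 = €525,504
Award plus costs: €2,627,520 + €525,504 = €3,153,024

€3,153,024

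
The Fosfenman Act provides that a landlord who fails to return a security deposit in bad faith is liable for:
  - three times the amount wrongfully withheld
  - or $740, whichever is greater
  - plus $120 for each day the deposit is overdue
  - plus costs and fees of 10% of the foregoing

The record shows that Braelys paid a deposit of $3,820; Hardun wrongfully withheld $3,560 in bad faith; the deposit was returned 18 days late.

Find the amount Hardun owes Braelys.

Trebled: 3 × $3,560 = $10,680
Minimum $740: $10,680 meets the minimum, no increase.
Late-return penalty: 18 × $120 = $2,160
Damages plus late penalty: $10,680 + $2,160 = $12,840
Costs and fees: 10% of $12,840 = $1,284
Total recovery: $12,840 + $1,284 = $14,124

$14,124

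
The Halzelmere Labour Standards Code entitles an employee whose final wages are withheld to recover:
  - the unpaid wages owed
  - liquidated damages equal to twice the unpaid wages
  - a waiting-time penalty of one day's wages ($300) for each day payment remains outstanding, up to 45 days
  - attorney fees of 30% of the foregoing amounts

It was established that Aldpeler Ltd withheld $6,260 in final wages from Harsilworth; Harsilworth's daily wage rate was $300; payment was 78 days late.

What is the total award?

Doubled: 2 × $6,260 = $12,520
Penalty days: min(78, 45) = 45
Waiting-time penalty: 45 × $300 = $13,500
Subtotal: $6,260 + $12,520 + $13,500 = $32,280
Attorney fees: 30% of $32,280 = $9,684
Total award: $32,280 + $9,684 = $41,964

$41,964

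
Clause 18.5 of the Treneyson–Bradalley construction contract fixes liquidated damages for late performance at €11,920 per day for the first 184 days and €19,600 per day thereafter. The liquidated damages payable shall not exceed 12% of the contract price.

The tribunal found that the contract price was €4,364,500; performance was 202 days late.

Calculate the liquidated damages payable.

€523,740

First 184 days: 184 × €11,920 = €2,193,280
Remaining days: (202 − 184) × €19,600 = €352,800
Accrued per-day damages: €2,193,280 + €352,800 = €2,546,080
Cap: 12% of €4,364,500 = €523,740
Cap at €523,740: €2,546,080 exceeds the cap → €523,740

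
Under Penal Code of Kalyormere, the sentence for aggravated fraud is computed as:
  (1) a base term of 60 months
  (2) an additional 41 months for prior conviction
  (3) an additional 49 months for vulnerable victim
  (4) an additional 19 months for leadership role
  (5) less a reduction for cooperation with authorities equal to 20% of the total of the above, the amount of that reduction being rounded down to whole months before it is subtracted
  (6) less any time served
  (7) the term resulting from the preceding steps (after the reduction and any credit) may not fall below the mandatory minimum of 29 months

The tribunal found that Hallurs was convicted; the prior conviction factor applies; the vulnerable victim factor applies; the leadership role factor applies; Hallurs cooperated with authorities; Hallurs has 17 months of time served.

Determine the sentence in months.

Prior conviction enhancement: +41 months
Vulnerable victim enhancement: +49 months
Leadership role enhancement: +19 months
Adjusted term: 60 months + 41 months + 49 months + 19 months = 169 months
Cooperation with authorities reduction: 20% of 169 months = 33 months (rounded down)
After reduction: 169 − 33 = 136 months
Less time served: 136 months − 17 months = 119 months
Minimum 29 months: 119 months meets the minimum, no increase.

119 months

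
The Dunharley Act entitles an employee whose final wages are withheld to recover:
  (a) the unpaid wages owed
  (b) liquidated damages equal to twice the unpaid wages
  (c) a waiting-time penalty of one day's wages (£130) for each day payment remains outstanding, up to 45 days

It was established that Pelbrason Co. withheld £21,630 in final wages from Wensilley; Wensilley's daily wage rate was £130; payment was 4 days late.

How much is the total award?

Doubled: 2 × £21,630 = £43,260
Penalty days: min(4, 45) = 4
Waiting-time penalty: 4 × £130 = £520
Total award: £21,630 + £43,260 + £520 = £65,410

£65,410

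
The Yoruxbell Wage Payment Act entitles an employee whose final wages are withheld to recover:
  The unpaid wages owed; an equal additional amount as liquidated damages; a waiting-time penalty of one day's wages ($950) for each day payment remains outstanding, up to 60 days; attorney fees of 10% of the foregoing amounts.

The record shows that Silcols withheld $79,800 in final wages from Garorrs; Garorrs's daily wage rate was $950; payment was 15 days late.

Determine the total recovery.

Liquidated damages (equal amount): $79,800
Penalty days: min(15, 60) = 15
Waiting-time penalty: 15 × $950 = $14,250
Subtotal: $79,800 + $79,800 + $14,250 = $173,850
Attorney fees: 10% of $173,850 = $17,385
Total award: $173,850 + $17,385 = $191,235

$191,235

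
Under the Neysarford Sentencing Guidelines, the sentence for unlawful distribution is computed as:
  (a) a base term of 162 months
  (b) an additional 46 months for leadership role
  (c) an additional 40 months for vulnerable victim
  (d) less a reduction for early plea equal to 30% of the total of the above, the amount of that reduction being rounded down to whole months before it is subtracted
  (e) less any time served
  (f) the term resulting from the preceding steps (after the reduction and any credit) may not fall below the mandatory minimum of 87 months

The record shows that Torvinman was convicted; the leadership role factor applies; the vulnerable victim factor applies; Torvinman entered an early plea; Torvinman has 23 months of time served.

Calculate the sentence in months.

Leadership role enhancement: +46 months
Vulnerable victim enhancement: +40 months
Adjusted term: 162 months + 46 months + 40 months = 248 months
Early plea reduction: 30% of 248 months = 74 months (rounded down)
After reduction: 248 − 74 = 174 months
Less time served: 174 months − 23 months = 151 months
Minimum 87 months: 151 months meets the minimum, no increase.

151 months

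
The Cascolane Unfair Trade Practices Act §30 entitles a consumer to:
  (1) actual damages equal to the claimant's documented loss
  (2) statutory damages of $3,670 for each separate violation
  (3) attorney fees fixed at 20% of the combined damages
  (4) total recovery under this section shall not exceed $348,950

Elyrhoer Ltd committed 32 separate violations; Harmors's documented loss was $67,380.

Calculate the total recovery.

$221,784

Statutory damages: 32 × $3,670 = $117,440
Combined damages: $67,380 + $117,440 = $184,820
Attorney fees: 20% of $184,820 = $36,964
Total before cap: $184,820 + $36,964 = $221,784
Cap at $348,950: $221,784 is within the cap, no reduction.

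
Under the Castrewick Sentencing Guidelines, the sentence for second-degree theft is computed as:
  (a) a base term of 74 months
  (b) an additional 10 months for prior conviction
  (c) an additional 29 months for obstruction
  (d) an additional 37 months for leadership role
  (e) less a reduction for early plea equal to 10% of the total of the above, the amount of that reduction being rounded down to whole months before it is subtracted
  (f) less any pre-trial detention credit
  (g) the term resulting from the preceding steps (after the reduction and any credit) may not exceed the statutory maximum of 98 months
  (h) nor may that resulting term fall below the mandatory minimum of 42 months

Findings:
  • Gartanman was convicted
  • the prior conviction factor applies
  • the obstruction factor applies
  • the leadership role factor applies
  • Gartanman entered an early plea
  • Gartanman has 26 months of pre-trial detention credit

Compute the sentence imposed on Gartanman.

98 months

Prior conviction enhancement: +10 months
Obstruction enhancement: +29 months
Leadership role enhancement: +37 months
Adjusted term: 74 months + 10 months + 29 months + 37 months = 150 months
Early plea reduction: 10% of 150 months = 15 months (rounded down)
After reduction: 150 − 15 = 135 months
Less pre-trial detention credit: 135 months − 26 months = 109 months
Cap at 98 months: 109 months exceeds the cap → 98 months
Minimum 42 months: 98 months meets the minimum, no increase.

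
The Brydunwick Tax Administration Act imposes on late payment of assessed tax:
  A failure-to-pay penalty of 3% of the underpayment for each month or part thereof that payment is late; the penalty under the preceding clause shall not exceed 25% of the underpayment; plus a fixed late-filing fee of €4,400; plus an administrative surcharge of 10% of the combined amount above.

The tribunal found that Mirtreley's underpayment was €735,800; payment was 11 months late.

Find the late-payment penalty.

€207,185

Accrued rate: 3% × 11 = 33%, capped at 25% → 25%
Failure-to-pay penalty: 25% of €735,800 = €183,950
Penalty before surcharge: €183,950 + €4,400 = €188,350
Administrative surcharge: 10% of €188,350 = €18,835
Total penalty: €188,350 + €18,835 = €207,185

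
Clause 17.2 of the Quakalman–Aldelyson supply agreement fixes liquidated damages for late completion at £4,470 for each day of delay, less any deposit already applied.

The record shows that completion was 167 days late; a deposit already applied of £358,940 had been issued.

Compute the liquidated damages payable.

Per-day damages: 167 × £4,470 = £746,490
Less deposit already applied: £746,490 − £358,940 = £387,550

£387,550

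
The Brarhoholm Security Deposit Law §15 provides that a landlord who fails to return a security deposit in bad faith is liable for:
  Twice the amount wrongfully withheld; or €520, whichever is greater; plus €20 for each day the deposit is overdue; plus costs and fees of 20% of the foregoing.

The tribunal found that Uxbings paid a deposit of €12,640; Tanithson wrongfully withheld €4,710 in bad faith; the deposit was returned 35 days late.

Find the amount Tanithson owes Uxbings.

Doubled: 2 × €4,710 = €9,420
Minimum €520: €9,420 meets the minimum, no increase.
Late-return penalty: 35 × €20 = €700
Damages plus late penalty: €9,420 + €700 = €10,120
Costs and fees: 20% of €10,120 = €2,024
Total recovery: €10,120 + €2,024 = €12,144

€12,144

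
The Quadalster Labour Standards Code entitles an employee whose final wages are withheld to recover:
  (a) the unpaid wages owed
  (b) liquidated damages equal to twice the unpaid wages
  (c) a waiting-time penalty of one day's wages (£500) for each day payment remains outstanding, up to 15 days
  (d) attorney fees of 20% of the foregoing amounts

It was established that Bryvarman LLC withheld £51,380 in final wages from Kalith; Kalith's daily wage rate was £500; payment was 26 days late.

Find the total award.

Doubled: 2 × £51,380 = £102,760
Penalty days: min(26, 15) = 15
Waiting-time penalty: 15 × £500 = £7,500
Subtotal: £51,380 + £102,760 + £7,500 = £161,640
Attorney fees: 20% of £161,640 = £32,328
Total award: £161,640 + £32,328 = £193,968

£193,968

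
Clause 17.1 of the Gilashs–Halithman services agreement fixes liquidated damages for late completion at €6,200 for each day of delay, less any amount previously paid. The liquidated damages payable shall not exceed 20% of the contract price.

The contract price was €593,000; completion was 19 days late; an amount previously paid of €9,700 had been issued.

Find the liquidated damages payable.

Per-day damages: 19 × €6,200 = €117,800
Less amount previously paid: €117,800 − €9,700 = €108,100
Cap: 20% of €593,000 = €118,600
Cap at €118,600: €108,100 is within the cap, no reduction.

Liquidated damages: €108,100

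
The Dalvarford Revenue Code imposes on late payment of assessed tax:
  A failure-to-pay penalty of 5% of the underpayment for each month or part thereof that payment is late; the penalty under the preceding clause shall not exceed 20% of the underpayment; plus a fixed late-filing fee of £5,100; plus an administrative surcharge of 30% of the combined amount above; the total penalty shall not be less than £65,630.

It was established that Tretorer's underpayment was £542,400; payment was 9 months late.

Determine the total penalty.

£147,654

Accrued rate: 5% × 9 = 45%, capped at 20% → 20%
Failure-to-pay penalty: 20% of £542,400 = £108,480
Penalty before surcharge: £108,480 + £5,100 = £113,580
Administrative surcharge: 30% of £113,580 = £34,074
Total penalty: £113,580 + £34,074 = £147,654
Minimum £65,630: £147,654 meets the minimum, no increase.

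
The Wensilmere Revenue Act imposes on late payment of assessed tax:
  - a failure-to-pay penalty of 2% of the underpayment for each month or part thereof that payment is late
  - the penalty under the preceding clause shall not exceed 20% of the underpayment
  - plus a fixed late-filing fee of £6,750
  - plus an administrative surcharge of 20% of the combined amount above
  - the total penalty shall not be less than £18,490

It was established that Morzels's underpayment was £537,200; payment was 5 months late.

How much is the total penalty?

£72,564

Accrued rate: 2% × 5 = 10%, capped at 20% → 10%
Failure-to-pay penalty: 10% of £537,200 = £53,720
Penalty before surcharge: £53,720 + £6,750 = £60,470
Administrative surcharge: 20% of £60,470 = £12,094
Total penalty: £60,470 + £12,094 = £72,564
Minimum £18,490: £72,564 meets the minimum, no increase.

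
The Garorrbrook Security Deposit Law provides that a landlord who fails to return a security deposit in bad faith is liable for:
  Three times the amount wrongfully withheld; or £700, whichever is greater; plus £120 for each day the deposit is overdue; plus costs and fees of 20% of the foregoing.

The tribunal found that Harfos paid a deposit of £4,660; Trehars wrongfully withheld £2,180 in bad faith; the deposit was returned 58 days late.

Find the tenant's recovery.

£16,200

Trebled: 3 × £2,180 = £6,540
Minimum £700: £6,540 meets the minimum, no increase.
Late-return penalty: 58 × £120 = £6,960
Damages plus late penalty: £6,540 + £6,960 = £13,500
Costs and fees: 20% of £13,500 = £2,700
Total recovery: £13,500 + £2,700 = £16,200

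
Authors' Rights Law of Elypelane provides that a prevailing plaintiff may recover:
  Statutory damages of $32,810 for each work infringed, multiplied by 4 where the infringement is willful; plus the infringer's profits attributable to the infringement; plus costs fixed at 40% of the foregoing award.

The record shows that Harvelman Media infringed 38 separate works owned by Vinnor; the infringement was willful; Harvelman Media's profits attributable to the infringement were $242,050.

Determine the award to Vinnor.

$7,320,838

Statutory damages: 38 × $32,810 = $1,246,780
Multiplied by 4: 4 × $1,246,780 = $4,987,120
Combined award: $4,987,120 + $242,050 = $5,229,170
Costs: 40% of $5,229,170 = $2,091,668
Award plus costs: $5,229,170 + $2,091,668 = $7,320,838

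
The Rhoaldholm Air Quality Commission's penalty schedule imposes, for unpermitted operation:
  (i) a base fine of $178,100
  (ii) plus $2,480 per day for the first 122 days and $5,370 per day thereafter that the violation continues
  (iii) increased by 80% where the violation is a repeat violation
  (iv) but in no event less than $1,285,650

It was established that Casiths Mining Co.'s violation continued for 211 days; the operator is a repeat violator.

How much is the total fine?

First 122 days: 122 × $2,480 = $302,560
Remaining days: (211 − 122) × $5,370 = $477,930
Per-day component: $302,560 + $477,930 = $780,490
Base plus per-day: $178,100 + $780,490 = $958,590
Enhancement: 80% of $958,590 = $766,872
Enhanced fine: $958,590 + $766,872 = $1,725,462
Minimum $1,285,650: $1,725,462 meets the minimum, no increase.

$1,725,462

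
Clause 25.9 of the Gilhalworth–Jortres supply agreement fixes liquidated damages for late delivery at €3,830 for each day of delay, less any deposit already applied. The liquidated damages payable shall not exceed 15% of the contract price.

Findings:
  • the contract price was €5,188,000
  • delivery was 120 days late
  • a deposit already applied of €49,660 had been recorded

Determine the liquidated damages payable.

Per-day damages: 120 × €3,830 = €459,600
Less deposit already applied: €459,600 − €49,660 = €409,940
Cap: 15% of €5,188,000 = €778,200
Cap at €778,200: €409,940 is within the cap, no reduction.

€409,940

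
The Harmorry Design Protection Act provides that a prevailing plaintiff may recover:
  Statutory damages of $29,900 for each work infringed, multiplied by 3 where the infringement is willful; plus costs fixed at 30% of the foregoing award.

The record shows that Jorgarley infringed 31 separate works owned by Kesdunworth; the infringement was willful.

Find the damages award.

Statutory damages: 31 × $29,900 = $926,900
Trebled: 3 × $926,900 = $2,780,700
Costs: 30% of $2,780,700 = $834,210
Award plus costs: $2,780,700 + $834,210 = $3,614,910

$3,614,910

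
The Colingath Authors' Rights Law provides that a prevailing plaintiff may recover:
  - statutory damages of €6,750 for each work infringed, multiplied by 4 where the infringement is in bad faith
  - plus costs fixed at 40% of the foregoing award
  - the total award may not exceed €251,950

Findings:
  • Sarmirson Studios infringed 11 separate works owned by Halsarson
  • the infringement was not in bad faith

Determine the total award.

€103,950

Statutory damages: 11 × €6,750 = €74,250
Infringement not in bad faith: no ×4 enhancement.
Costs: 40% of €74,250 = €29,700
Award plus costs: €74,250 + €29,700 = €103,950
Cap at €251,950: €103,950 is within the cap, no reduction.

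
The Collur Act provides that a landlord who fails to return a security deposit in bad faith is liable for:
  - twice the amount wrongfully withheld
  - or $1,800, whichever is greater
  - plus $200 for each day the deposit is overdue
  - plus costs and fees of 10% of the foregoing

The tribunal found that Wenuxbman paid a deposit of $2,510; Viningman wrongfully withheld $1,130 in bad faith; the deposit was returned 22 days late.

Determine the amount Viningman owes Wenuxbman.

$7,326

Doubled: 2 × $1,130 = $2,260
Minimum $1,800: $2,260 meets the minimum, no increase.
Late-return penalty: 22 × $200 = $4,400
Damages plus late penalty: $2,260 + $4,400 = $6,660
Costs and fees: 10% of $6,660 = $666
Total recovery: $6,660 + $666 = $7,326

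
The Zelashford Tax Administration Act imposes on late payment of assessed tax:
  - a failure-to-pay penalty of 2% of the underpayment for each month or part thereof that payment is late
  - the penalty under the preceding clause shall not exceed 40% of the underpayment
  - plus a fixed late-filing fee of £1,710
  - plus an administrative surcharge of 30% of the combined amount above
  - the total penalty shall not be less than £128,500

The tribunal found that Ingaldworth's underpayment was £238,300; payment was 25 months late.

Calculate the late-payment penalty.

Accrued rate: 2% × 25 = 50%, capped at 40% → 40%
Failure-to-pay penalty: 40% of £238,300 = £95,320
Penalty before surcharge: £95,320 + £1,710 = £97,030
Administrative surcharge: 30% of £97,030 = £29,109
Total penalty: £97,030 + £29,109 = £126,139
Minimum £128,500: £126,139 is below the minimum → £128,500

£128,500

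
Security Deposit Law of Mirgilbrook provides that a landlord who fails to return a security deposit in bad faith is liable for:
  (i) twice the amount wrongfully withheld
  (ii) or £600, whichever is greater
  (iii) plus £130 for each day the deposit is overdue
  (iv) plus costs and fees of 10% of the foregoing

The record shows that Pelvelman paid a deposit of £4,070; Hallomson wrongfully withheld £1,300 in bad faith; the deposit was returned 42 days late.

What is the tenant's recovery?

Recovery: £8,866

Doubled: 2 × £1,300 = £2,600
Minimum £600: £2,600 meets the minimum, no increase.
Late-return penalty: 42 × £130 = £5,460
Damages plus late penalty: £2,600 + £5,460 = £8,060
Costs and fees: 10% of £8,060 = £806
Total recovery: £8,060 + £806 = £8,866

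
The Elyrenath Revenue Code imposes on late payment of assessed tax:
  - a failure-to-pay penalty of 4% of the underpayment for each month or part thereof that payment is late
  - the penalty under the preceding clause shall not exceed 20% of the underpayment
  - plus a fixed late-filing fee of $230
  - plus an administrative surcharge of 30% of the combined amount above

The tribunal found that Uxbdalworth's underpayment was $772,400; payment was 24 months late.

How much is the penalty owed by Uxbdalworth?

$201,123

Accrued rate: 4% × 24 = 96%, capped at 20% → 20%
Failure-to-pay penalty: 20% of $772,400 = $154,480
Penalty before surcharge: $154,480 + $230 = $154,710
Administrative surcharge: 30% of $154,710 = $46,413
Total penalty: $154,710 + $46,413 = $201,123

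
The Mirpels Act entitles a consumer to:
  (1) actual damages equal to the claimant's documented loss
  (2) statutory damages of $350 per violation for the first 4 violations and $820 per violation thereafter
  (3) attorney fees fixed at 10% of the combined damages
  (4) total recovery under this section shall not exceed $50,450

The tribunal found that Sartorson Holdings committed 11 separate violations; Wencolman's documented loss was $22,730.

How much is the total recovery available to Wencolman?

Total recovery: $32,857

First 4 violations: 4 × $350 = $1,400
Remaining violations: (11 − 4) × $820 = $5,740
Statutory damages: $1,400 + $5,740 = $7,140
Combined damages: $22,730 + $7,140 = $29,870
Attorney fees: 10% of $29,870 = $2,987
Total before cap: $29,870 + $2,987 = $32,857
Cap at $50,450: $32,857 is within the cap, no reduction.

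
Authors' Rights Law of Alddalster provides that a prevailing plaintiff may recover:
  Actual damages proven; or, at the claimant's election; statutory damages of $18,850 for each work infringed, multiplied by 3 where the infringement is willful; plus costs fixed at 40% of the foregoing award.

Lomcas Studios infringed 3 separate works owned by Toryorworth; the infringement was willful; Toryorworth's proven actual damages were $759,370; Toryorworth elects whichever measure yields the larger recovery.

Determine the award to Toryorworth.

Statutory damages: 3 × $18,850 = $56,550
Trebled: 3 × $56,550 = $169,650
Greater of actual damages ($759,370) or enhanced statutory damages ($169,650): $759,370
Costs: 40% of $759,370 = $303,748
Award plus costs: $759,370 + $303,748 = $1,063,118

$1,063,118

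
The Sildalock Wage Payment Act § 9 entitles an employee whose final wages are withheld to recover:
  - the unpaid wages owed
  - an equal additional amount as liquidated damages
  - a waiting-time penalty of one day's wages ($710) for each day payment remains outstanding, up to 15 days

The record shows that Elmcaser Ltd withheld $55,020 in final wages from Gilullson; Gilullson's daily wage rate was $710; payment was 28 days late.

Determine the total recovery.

Liquidated damages (equal amount): $55,020
Penalty days: min(28, 15) = 15
Waiting-time penalty: 15 × $710 = $10,650
Total award: $55,020 + $55,020 + $10,650 = $120,690

Total award: $120,690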